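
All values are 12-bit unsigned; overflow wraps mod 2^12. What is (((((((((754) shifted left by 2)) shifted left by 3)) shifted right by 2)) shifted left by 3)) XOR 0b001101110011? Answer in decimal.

754 = 001011110010
→ shifted left by 2 (mod 2^12) → 101111001000 = 3016
→ shifted left by 3 (mod 2^12) → 111001000000 = 3648
→ shifted right by 2 → 001110010000 = 912
→ shifted left by 3 (mod 2^12) → 110010000000 = 3200
0b001101110011 = 001101110011
→ XOR → 111111110011 = 4083

4083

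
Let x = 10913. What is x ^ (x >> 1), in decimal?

16369

x = 10101010100001 = 10913
x>>1 = 01010101010000
XOR  = 11111111110001 = 16369
(x ^ (x >> 1) gives the standard binary-reflected Gray code of x.)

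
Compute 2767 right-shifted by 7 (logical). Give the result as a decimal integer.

2767 = 101011001111
shift right by 7 → 000000010101 = 21
(equivalently, floor(2767 / 128))

21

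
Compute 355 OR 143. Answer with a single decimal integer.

495

355 = 101100011
143 = 010001111
 OR → 111101111 = 495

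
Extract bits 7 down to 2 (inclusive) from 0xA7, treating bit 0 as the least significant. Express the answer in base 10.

41

v = 10100111
Shift right by 2: 101001
Mask low 6 bits: 101001 = 41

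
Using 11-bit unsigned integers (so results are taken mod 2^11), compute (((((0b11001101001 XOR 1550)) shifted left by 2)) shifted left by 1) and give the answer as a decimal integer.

0b11001101001 = 11001101001
1550 = 11000001110
→ XOR → 00001100111 = 103
→ shifted left by 2 (mod 2^11) → 00110011100 = 412
→ shifted left by 1 (mod 2^11) → 01100111000 = 824

824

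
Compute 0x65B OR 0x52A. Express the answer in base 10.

1915

0x65B = 11001011011
0x52A = 10100101010
 OR → 11101111011 = 1915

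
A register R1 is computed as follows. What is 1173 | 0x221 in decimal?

1173 = 10010010101
0x221 = 01000100001
 OR → 11010110101 = 1717

1717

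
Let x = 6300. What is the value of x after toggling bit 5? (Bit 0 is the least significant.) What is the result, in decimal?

6332

x = 1100010011100
bit 5 is currently 0; toggle it via x ^ (1 << 5) = x ^ 32
→ 1100010111100 = 6332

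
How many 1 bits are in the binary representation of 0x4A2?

4

0x4A2 = 10010100010
Count the 1s: 1 + 1 + 1 + 1 = 4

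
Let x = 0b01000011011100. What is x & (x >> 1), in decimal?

76

x = 1000011011100 = 4316
x>>1 = 0100001101110
AND  = 0000001001100 = 76
(x & (x >> 1) has a 1 wherever x has two consecutive 1 bits.)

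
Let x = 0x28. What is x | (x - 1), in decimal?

x = 101000 = 40
x - 1 = 100111
OR    = 101111 = 47
(x | (x - 1) sets all bits below the lowest set bit.)

47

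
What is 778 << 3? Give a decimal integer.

6224

778 = 0001100001010
shift left by 3 → 1100001010000 = 6224
(equivalently, 778 × 2^3 = 778 × 8)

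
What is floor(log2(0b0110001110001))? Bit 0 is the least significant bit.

0b0110001110001 = 110001110001
The topmost 1 is at position 11 (since 2^11 = 2048 ≤ 3185 < 4096).

11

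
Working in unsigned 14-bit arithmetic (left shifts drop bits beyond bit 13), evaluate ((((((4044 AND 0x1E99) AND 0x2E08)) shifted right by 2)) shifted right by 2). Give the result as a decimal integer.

4044 = 00111111001100
0x1E99 = 01111010011001
→ AND → 00111010001000 = 3720
0x2E08 = 10111000001000
→ AND → 00111000001000 = 3592
→ shifted right by 2 → 00001110000010 = 898
→ shifted right by 2 → 00000011100000 = 224

224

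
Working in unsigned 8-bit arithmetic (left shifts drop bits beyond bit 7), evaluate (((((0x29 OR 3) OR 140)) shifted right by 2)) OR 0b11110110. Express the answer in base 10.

0x29 = 00101001
3 = 00000011
→ OR → 00101011 = 43
140 = 10001100
→ OR → 10101111 = 175
→ shifted right by 2 → 00101011 = 43
0b11110110 = 11110110
→ OR → 11111111 = 255

255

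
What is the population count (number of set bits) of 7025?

8

7025 = 1101101110001
Count the 1s: 1 + 1 + 1 + 1 + 1 + 1 + 1 + 1 = 8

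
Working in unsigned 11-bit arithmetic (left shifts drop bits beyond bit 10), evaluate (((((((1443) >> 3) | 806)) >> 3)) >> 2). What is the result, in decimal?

29

1443 = 10110100011
→ >> 3 → 00010110100 = 180
806 = 01100100110
→ | → 01110110110 = 950
→ >> 3 → 00001110110 = 118
→ >> 2 → 00000011101 = 29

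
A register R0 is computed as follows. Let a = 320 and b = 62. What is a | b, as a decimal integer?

320 = 101000000
62 = 000111110
 OR → 101111110 = 382

382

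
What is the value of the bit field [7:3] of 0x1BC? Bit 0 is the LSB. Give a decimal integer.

23

v = 000110111100
Shift right by 3: 000110111
Mask low 5 bits: 10111 = 23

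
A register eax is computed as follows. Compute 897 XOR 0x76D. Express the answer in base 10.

897 = 01110000001
0x76D = 11101101101
XOR → 10011101100 = 1260

1260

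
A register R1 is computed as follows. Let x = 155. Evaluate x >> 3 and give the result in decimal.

155 = 10011011
shift right by 3 → 00010011 = 19
(equivalently, floor(155 / 8))

19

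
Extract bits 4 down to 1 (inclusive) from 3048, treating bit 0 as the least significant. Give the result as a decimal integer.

4

v = 101111101000
Shift right by 1: 10111110100
Mask low 4 bits: 0100 = 4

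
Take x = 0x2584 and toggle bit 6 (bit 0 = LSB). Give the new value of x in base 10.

x = 10010110000100
bit 6 is currently 0; toggle it via x ^ (1 << 6) = x ^ 64
→ 10010111000100 = 9668

9668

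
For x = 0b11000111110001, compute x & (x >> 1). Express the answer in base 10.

x = 11000111110001 = 12785
x>>1 = 01100011111000
AND  = 01000011110000 = 4336
(x & (x >> 1) has a 1 wherever x has two consecutive 1 bits.)

4336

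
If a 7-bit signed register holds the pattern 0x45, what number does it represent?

pattern = 1000101 (MSB is 1 ⇒ negative)
Invert: 0111010, add 1 → 0111011 = 59, so the value is -59.
(Equivalently: 69 - 2^7 = 69 - 128 = -59.)

-59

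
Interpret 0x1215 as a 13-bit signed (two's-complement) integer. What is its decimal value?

-3563

pattern = 1001000010101 (MSB is 1 ⇒ negative)
Invert: 0110111101010, add 1 → 0110111101011 = 3563, so the value is -3563.
(Equivalently: 4629 - 2^13 = 4629 - 8192 = -3563.)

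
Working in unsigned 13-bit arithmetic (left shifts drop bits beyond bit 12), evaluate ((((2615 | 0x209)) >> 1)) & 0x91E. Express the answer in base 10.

286

2615 = 0101000110111
0x209 = 0001000001001
→ | → 0101000111111 = 2623
→ >> 1 → 0010100011111 = 1311
0x91E = 0100100011110
→ & → 0000100011110 = 286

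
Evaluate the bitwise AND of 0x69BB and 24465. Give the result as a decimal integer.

0x69BB = 110100110111011
24465 = 101111110010001
AND → 100100110010001 = 18833

18833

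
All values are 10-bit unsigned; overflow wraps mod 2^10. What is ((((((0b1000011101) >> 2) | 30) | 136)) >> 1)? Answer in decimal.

79

0b1000011101 = 1000011101
→ >> 2 → 0010000111 = 135
30 = 0000011110
→ | → 0010011111 = 159
136 = 0010001000
→ | → 0010011111 = 159
→ >> 1 → 0001001111 = 79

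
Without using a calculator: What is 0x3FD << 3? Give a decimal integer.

8168

0x3FD = 0001111111101
shift left by 3 → 1111111101000 = 8168
(equivalently, 1021 × 2^3 = 1021 × 8)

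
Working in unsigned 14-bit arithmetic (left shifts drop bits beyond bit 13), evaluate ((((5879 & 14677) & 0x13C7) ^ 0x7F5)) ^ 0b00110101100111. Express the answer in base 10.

6871

5879 = 01011011110111
14677 = 11100101010101
→ & → 01000001010101 = 4181
0x13C7 = 01001111000111
→ & → 01000001000101 = 4165
0x7F5 = 00011111110101
→ ^ → 01011110110000 = 6064
0b00110101100111 = 00110101100111
→ ^ → 01101011010111 = 6871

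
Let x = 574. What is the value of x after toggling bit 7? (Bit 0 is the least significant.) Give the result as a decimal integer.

702

x = 01000111110
bit 7 is currently 0; toggle it via x ^ (1 << 7) = x ^ 128
→ 01010111110 = 702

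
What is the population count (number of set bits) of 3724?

6

3724 = 111010001100
Count the 1s: 1 + 1 + 1 + 1 + 1 + 1 = 6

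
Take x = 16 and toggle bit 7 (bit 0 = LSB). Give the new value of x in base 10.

144

x = 00000010000
bit 7 is currently 0; toggle it via x ^ (1 << 7) = x ^ 128
→ 00010010000 = 144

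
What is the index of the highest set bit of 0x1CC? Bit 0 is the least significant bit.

0x1CC = 111001100
The topmost 1 is at position 8 (since 2^8 = 256 ≤ 460 < 512).

8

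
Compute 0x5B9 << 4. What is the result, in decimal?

0x5B9 = 000010110111001
shift left by 4 → 101101110010000 = 23440
(equivalently, 1465 × 2^4 = 1465 × 16)

23440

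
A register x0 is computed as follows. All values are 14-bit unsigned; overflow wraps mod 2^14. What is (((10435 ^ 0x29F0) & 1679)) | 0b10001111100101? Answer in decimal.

9191

10435 = 10100011000011
0x29F0 = 10100111110000
→ ^ → 00000100110011 = 307
1679 = 00011010001111
→ & → 00000000000011 = 3
0b10001111100101 = 10001111100101
→ | → 10001111100111 = 9191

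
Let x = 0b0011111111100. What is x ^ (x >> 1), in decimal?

x = 11111111100 = 2044
x>>1 = 01111111110
XOR  = 10000000010 = 1026
(x ^ (x >> 1) gives the standard binary-reflected Gray code of x.)

1026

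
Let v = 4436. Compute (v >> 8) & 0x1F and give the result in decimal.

17

v = 01000101010100
Shift right by 8: 010001
Mask low 5 bits: 10001 = 17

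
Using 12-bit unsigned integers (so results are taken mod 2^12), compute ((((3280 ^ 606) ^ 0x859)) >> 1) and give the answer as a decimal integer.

3280 = 110011010000
606 = 001001011110
→ ^ → 111010001110 = 3726
0x859 = 100001011001
→ ^ → 011011010111 = 1751
→ >> 1 → 001101101011 = 875

875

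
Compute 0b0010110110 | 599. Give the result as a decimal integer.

a = 0010110110
599 = 1001010111
 OR → 1011110111 = 759

759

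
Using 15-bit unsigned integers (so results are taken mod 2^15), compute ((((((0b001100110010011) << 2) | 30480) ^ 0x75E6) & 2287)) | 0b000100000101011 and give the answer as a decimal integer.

2219

0b001100110010011 = 001100110010011
→ << 2 (mod 2^15) → 110011001001100 = 26188
30480 = 111011100010000
→ | → 111011101011100 = 30556
0x75E6 = 111010111100110
→ ^ → 000001010111010 = 698
2287 = 000100011101111
→ & → 000000010101010 = 170
0b000100000101011 = 000100000101011
→ | → 000100010101011 = 2219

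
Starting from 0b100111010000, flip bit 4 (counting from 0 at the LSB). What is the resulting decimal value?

2496

x = 100111010000
bit 4 is currently 1; toggle it via x ^ (1 << 4) = x ^ 16
→ 100111000000 = 2496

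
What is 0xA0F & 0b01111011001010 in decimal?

0xA0F = 0101000001111
b = 1111011001010
AND → 0101000001010 = 2570

2570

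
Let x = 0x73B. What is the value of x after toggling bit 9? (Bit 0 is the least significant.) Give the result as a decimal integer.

x = 11100111011
bit 9 is currently 1; toggle it via x ^ (1 << 9) = x ^ 512
→ 10100111011 = 1339

1339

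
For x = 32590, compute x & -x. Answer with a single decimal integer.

x = 111111101001110 = 32590
-x (two's complement) = …000000010110010
AND   = 000000000000010 = 2
(x & -x isolates the lowest set bit of x.)

2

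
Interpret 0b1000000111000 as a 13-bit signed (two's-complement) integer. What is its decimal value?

pattern = 1000000111000 (MSB is 1 ⇒ negative)
Invert: 0111111000111, add 1 → 0111111001000 = 4040, so the value is -4040.
(Equivalently: 4152 - 2^13 = 4152 - 8192 = -4040.)

-4040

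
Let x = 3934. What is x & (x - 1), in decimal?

x = 111101011110 = 3934
x - 1 = 111101011101
AND   = 111101011100 = 3932
(x & (x - 1) clears the lowest set bit of x.)

3932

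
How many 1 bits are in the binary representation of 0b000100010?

n = 100010
Count the 1s: 1 + 1 = 2

2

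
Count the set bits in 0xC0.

2

0xC0 = 11000000
Count the 1s: 1 + 1 = 2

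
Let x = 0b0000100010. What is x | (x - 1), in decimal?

x = 100010 = 34
x - 1 = 100001
OR    = 100011 = 35
(x | (x - 1) sets all bits below the lowest set bit.)

35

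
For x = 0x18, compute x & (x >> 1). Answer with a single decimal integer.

8

x = 11000 = 24
x>>1 = 01100
AND  = 01000 = 8
(x & (x >> 1) has a 1 wherever x has two consecutive 1 bits.)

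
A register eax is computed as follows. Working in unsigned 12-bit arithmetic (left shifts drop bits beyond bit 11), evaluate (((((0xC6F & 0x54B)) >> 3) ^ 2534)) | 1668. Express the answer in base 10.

0xC6F = 110001101111
0x54B = 010101001011
→ & → 010001001011 = 1099
→ >> 3 → 000010001001 = 137
2534 = 100111100110
→ ^ → 100101101111 = 2415
1668 = 011010000100
→ | → 111111101111 = 4079

4079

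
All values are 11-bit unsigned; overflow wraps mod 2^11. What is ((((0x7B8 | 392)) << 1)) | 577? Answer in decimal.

1905

0x7B8 = 11110111000
392 = 00110001000
→ | → 11110111000 = 1976
→ << 1 (mod 2^11) → 11101110000 = 1904
577 = 01001000001
→ | → 11101110001 = 1905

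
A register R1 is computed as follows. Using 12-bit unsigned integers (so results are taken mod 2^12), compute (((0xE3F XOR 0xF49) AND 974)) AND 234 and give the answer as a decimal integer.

0xE3F = 111000111111
0xF49 = 111101001001
→ XOR → 000101110110 = 374
974 = 001111001110
→ AND → 000101000110 = 326
234 = 000011101010
→ AND → 000001000010 = 66

66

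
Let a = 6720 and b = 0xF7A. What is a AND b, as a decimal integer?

6720 = 1101001000000
0xF7A = 0111101111010
AND → 0101001000000 = 2624

2624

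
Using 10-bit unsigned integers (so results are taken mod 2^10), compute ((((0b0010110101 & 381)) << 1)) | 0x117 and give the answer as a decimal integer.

383

0b0010110101 = 0010110101
381 = 0101111101
→ & → 0000110101 = 53
→ << 1 (mod 2^10) → 0001101010 = 106
0x117 = 0100010111
→ | → 0101111111 = 383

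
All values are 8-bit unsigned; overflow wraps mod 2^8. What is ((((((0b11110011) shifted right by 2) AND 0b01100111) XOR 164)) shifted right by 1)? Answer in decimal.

0b11110011 = 11110011
→ shifted right by 2 → 00111100 = 60
0b01100111 = 01100111
→ AND → 00100100 = 36
164 = 10100100
→ XOR → 10000000 = 128
→ shifted right by 1 → 01000000 = 64

64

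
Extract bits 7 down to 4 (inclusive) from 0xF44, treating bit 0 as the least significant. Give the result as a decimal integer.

4

v = 111101000100
Shift right by 4: 11110100
Mask low 4 bits: 0100 = 4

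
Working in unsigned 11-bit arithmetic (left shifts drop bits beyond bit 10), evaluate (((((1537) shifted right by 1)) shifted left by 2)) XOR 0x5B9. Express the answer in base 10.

1537 = 11000000001
→ shifted right by 1 → 01100000000 = 768
→ shifted left by 2 (mod 2^11) → 10000000000 = 1024
0x5B9 = 10110111001
→ XOR → 00110111001 = 441

441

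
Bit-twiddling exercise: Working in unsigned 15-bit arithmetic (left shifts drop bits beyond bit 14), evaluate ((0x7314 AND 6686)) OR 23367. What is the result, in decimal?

0x7314 = 111001100010100
6686 = 001101000011110
→ AND → 001001000010100 = 4628
23367 = 101101101000111
→ OR → 101101101010111 = 23383

23383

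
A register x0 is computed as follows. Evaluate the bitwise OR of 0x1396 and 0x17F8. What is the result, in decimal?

0x1396 = 1001110010110
0x17F8 = 1011111111000
 OR → 1011111111110 = 6142

6142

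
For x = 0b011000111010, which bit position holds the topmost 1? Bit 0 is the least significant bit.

0b011000111010 = 11000111010
The topmost 1 is at position 10 (since 2^10 = 1024 ≤ 1594 < 2048).

10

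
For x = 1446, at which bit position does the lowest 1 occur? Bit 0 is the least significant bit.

1

1446 = 10110100110
Trailing zeros: 1, so the lowest set bit is bit 1 (value 2).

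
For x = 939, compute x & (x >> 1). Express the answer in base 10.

385

x = 1110101011 = 939
x>>1 = 0111010101
AND  = 0110000001 = 385
(x & (x >> 1) has a 1 wherever x has two consecutive 1 bits.)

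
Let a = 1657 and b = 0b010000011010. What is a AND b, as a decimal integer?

1657 = 11001111001
b = 10000011010
AND → 10000011000 = 1048

1048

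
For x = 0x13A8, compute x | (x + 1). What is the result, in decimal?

5033

x = 1001110101000 = 5032
x + 1 = 1001110101001
OR    = 1001110101001 = 5033
(x | (x + 1) sets the lowest cleared bit.)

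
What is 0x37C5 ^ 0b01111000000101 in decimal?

10688

0x37C5 = 11011111000101
b = 01111000000101
XOR → 10100111000000 = 10688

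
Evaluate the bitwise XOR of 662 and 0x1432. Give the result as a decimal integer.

5796

662 = 0001010010110
0x1432 = 1010000110010
XOR → 1011010100100 = 5796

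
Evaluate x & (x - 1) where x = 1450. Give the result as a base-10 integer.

x = 10110101010 = 1450
x - 1 = 10110101001
AND   = 10110101000 = 1448
(x & (x - 1) clears the lowest set bit of x.)

1448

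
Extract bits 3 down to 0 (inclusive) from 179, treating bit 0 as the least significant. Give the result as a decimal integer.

v = 010110011
Shift right by 0: 010110011
Mask low 4 bits: 0011 = 3

3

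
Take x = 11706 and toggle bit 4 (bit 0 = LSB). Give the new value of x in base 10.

11690

x = 010110110111010
bit 4 is currently 1; toggle it via x ^ (1 << 4) = x ^ 16
→ 010110110101010 = 11690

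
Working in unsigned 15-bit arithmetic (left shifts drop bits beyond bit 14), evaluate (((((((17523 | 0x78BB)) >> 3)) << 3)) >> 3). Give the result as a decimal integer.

3999

17523 = 100010001110011
0x78BB = 111100010111011
→ | → 111110011111011 = 31995
→ >> 3 → 000111110011111 = 3999
→ << 3 (mod 2^15) → 111110011111000 = 31992
→ >> 3 → 000111110011111 = 3999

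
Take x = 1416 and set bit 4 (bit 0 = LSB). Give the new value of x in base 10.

1432

x = 10110001000
bit 4 is currently 0; set it via x | (1 << 4) = x | 16
→ 10110011000 = 1432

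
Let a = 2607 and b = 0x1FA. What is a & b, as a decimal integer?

42

2607 = 101000101111
0x1FA = 000111111010
AND → 000000101010 = 42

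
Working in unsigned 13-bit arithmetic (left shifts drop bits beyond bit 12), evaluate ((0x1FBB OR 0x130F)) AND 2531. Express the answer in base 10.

0x1FBB = 1111110111011
0x130F = 1001100001111
→ OR → 1111110111111 = 8127
2531 = 0100111100011
→ AND → 0100110100011 = 2467

2467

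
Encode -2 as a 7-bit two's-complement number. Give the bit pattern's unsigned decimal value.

2 in 7 bits: 0000010
Invert: 1111101
Add 1:  1111110 = 126
(Check: 2^7 - 2 = 128 - 2 = 126.)

126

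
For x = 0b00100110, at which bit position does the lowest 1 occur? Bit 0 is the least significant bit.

0b00100110 = 100110
Trailing zeros: 1, so the lowest set bit is bit 1 (value 2).

1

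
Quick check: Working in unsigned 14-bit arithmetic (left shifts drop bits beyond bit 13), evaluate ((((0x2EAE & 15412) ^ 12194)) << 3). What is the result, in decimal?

7216

0x2EAE = 10111010101110
15412 = 11110000110100
→ & → 10110000100100 = 11300
12194 = 10111110100010
→ ^ → 00001110000110 = 902
→ << 3 (mod 2^14) → 01110000110000 = 7216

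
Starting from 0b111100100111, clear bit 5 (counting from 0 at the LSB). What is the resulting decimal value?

3847

x = 111100100111
bit 5 is currently 1; clear it via x & ~(1 << 5) = x & ~32
→ 111100000111 = 3847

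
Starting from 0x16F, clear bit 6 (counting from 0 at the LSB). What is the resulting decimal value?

x = 101101111
bit 6 is currently 1; clear it via x & ~(1 << 6) = x & ~64
→ 100101111 = 303

303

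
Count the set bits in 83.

83 = 1010011
Count the 1s: 1 + 1 + 1 + 1 = 4

4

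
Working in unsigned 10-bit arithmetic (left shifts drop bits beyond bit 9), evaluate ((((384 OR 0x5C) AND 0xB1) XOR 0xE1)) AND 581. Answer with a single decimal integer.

384 = 0110000000
0x5C = 0001011100
→ OR → 0111011100 = 476
0xB1 = 0010110001
→ AND → 0010010000 = 144
0xE1 = 0011100001
→ XOR → 0001110001 = 113
581 = 1001000101
→ AND → 0001000001 = 65

65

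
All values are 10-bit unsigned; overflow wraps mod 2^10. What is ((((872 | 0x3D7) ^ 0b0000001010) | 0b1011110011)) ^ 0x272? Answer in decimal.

389

872 = 1101101000
0x3D7 = 1111010111
→ | → 1111111111 = 1023
0b0000001010 = 0000001010
→ ^ → 1111110101 = 1013
0b1011110011 = 1011110011
→ | → 1111110111 = 1015
0x272 = 1001110010
→ ^ → 0110000101 = 389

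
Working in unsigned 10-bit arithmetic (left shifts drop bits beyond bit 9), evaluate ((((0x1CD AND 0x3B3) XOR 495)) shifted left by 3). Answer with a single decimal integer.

880

0x1CD = 0111001101
0x3B3 = 1110110011
→ AND → 0110000001 = 385
495 = 0111101111
→ XOR → 0001101110 = 110
→ shifted left by 3 (mod 2^10) → 1101110000 = 880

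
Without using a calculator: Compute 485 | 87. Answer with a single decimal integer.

503

485 = 111100101
87 = 001010111
 OR → 111110111 = 503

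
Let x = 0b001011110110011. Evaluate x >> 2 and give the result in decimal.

x = 1011110110011
shift right by 2 → 0010111101100 = 1516
(equivalently, floor(6067 / 4))

1516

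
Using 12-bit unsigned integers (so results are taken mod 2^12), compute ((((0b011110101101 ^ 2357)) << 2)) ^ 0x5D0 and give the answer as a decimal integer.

0b011110101101 = 011110101101
2357 = 100100110101
→ ^ → 111010011000 = 3736
→ << 2 (mod 2^12) → 101001100000 = 2656
0x5D0 = 010111010000
→ ^ → 111110110000 = 4016

4016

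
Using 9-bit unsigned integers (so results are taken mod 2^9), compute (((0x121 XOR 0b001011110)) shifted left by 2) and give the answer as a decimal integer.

0x121 = 100100001
0b001011110 = 001011110
→ XOR → 101111111 = 383
→ shifted left by 2 (mod 2^9) → 111111100 = 508

508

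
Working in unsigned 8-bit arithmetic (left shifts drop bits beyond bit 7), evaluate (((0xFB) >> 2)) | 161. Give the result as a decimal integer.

0xFB = 11111011
→ >> 2 → 00111110 = 62
161 = 10100001
→ | → 10111111 = 191

191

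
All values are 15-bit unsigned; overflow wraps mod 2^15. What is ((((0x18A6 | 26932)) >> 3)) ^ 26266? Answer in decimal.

0x18A6 = 001100010100110
26932 = 110100100110100
→ | → 111100110110110 = 31158
→ >> 3 → 000111100110110 = 3894
26266 = 110011010011010
→ ^ → 110100110101100 = 27052

27052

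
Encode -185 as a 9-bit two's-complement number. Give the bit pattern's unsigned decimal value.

185 in 9 bits: 010111001
Invert: 101000110
Add 1:  101000111 = 327
(Check: 2^9 - 185 = 512 - 185 = 327.)

327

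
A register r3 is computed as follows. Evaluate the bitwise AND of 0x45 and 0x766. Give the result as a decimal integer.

68

0x45 = 00001000101
0x766 = 11101100110
AND → 00001000100 = 68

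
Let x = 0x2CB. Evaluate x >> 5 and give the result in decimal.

22

0x2CB = 1011001011
shift right by 5 → 0000010110 = 22
(equivalently, floor(715 / 32))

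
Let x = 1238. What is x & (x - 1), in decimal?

x = 10011010110 = 1238
x - 1 = 10011010101
AND   = 10011010100 = 1236
(x & (x - 1) clears the lowest set bit of x.)

1236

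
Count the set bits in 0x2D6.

0x2D6 = 1011010110
Count the 1s: 1 + 1 + 1 + 1 + 1 + 1 = 6

6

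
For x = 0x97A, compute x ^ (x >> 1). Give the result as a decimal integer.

x = 100101111010 = 2426
x>>1 = 010010111101
XOR  = 110111000111 = 3527
(x ^ (x >> 1) gives the standard binary-reflected Gray code of x.)

3527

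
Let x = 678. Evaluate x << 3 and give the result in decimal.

678 = 0001010100110
shift left by 3 → 1010100110000 = 5424
(equivalently, 678 × 2^3 = 678 × 8)

5424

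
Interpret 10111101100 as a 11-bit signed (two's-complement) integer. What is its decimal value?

-532

pattern = 10111101100 (MSB is 1 ⇒ negative)
Invert: 01000010011, add 1 → 01000010100 = 532, so the value is -532.
(Equivalently: 1516 - 2^11 = 1516 - 2048 = -532.)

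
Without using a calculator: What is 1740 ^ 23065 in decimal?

1740 = 000011011001100
23065 = 101101000011001
XOR → 101110011010101 = 23765

23765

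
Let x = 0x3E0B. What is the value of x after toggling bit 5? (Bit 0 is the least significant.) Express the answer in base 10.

x = 11111000001011
bit 5 is currently 0; toggle it via x ^ (1 << 5) = x ^ 32
→ 11111000101011 = 15915

15915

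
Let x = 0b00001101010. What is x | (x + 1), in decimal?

x = 1101010 = 106
x + 1 = 1101011
OR    = 1101011 = 107
(x | (x + 1) sets the lowest cleared bit.)

107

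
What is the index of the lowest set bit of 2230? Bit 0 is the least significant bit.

1

2230 = 100010110110
Trailing zeros: 1, so the lowest set bit is bit 1 (value 2).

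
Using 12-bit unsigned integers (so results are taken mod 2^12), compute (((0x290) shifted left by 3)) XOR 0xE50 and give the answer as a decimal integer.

0x290 = 001010010000
→ shifted left by 3 (mod 2^12) → 010010000000 = 1152
0xE50 = 111001010000
→ XOR → 101011010000 = 2768

2768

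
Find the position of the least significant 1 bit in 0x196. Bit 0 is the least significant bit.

0x196 = 110010110
Trailing zeros: 1, so the lowest set bit is bit 1 (value 2).

1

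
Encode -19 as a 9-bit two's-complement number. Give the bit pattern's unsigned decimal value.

493

19 in 9 bits: 000010011
Invert: 111101100
Add 1:  111101101 = 493
(Check: 2^9 - 19 = 512 - 19 = 493.)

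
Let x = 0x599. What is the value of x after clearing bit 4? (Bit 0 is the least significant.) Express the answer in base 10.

x = 10110011001
bit 4 is currently 1; clear it via x & ~(1 << 4) = x & ~16
→ 10110001001 = 1417

1417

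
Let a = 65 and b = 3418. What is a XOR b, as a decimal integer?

3355

65 = 000001000001
3418 = 110101011010
XOR → 110100011011 = 3355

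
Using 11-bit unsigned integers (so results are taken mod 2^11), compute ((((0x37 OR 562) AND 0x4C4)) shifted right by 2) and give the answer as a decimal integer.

1

0x37 = 00000110111
562 = 01000110010
→ OR → 01000110111 = 567
0x4C4 = 10011000100
→ AND → 00000000100 = 4
→ shifted right by 2 → 00000000001 = 1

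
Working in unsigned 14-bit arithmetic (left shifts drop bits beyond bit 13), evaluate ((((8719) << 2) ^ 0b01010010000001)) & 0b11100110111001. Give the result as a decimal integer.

8719 = 10001000001111
→ << 2 (mod 2^14) → 00100000111100 = 2108
0b01010010000001 = 01010010000001
→ ^ → 01110010111101 = 7357
0b11100110111001 = 11100110111001
→ & → 01100010111001 = 6329

6329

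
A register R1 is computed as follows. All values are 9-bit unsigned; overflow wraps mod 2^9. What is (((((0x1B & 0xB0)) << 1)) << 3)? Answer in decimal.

0x1B = 000011011
0xB0 = 010110000
→ & → 000010000 = 16
→ << 1 (mod 2^9) → 000100000 = 32
→ << 3 (mod 2^9) → 100000000 = 256

256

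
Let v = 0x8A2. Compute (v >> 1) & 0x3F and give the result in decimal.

17

v = 100010100010
Shift right by 1: 10001010001
Mask low 6 bits: 010001 = 17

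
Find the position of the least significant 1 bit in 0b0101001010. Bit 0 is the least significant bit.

0b0101001010 = 101001010
Trailing zeros: 1, so the lowest set bit is bit 1 (value 2).

1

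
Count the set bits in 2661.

2661 = 101001100101
Count the 1s: 1 + 1 + 1 + 1 + 1 + 1 = 6

6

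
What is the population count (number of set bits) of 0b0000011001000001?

4

n = 11001000001
Count the 1s: 1 + 1 + 1 + 1 = 4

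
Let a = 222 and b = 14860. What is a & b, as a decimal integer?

222 = 00000011011110
14860 = 11101000001100
AND → 00000000001100 = 12

12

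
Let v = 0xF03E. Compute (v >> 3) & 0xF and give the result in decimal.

v = 1111000000111110
Shift right by 3: 1111000000111
Mask low 4 bits: 0111 = 7

7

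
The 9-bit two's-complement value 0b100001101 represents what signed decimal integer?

-243

pattern = 100001101 (MSB is 1 ⇒ negative)
Invert: 011110010, add 1 → 011110011 = 243, so the value is -243.
(Equivalently: 269 - 2^9 = 269 - 512 = -243.)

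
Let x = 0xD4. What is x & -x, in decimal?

4

x = 11010100 = 212
-x (two's complement) = …00101100
AND   = 00000100 = 4
(x & -x isolates the lowest set bit of x.)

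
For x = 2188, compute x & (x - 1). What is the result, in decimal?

2184

x = 100010001100 = 2188
x - 1 = 100010001011
AND   = 100010001000 = 2184
(x & (x - 1) clears the lowest set bit of x.)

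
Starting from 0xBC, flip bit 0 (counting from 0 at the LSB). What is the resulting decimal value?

189

x = 010111100
bit 0 is currently 0; toggle it via x ^ (1 << 0) = x ^ 1
→ 010111101 = 189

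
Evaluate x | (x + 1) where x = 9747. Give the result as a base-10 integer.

x = 10011000010011 = 9747
x + 1 = 10011000010100
OR    = 10011000010111 = 9751
(x | (x + 1) sets the lowest cleared bit.)

9751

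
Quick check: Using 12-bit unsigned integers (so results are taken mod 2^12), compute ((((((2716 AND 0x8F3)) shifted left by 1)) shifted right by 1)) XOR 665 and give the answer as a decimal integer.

2716 = 101010011100
0x8F3 = 100011110011
→ AND → 100010010000 = 2192
→ shifted left by 1 (mod 2^12) → 000100100000 = 288
→ shifted right by 1 → 000010010000 = 144
665 = 001010011001
→ XOR → 001000001001 = 521

521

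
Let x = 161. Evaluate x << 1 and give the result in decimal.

161 = 010100001
shift left by 1 → 101000010 = 322
(equivalently, 161 × 2^1 = 161 × 2)

322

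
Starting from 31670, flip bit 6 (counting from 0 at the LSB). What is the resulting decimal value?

x = 111101110110110
bit 6 is currently 0; toggle it via x ^ (1 << 6) = x ^ 64
→ 111101111110110 = 31734

31734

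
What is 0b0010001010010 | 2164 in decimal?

a = 010001010010
2164 = 100001110100
 OR → 110001110110 = 3190

3190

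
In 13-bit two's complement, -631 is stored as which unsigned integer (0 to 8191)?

7561

631 in 13 bits: 0001001110111
Invert: 1110110001000
Add 1:  1110110001001 = 7561
(Check: 2^13 - 631 = 8192 - 631 = 7561.)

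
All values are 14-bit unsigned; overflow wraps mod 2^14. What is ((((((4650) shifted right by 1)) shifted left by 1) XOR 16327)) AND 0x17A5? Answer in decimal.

1445

4650 = 01001000101010
→ shifted right by 1 → 00100100010101 = 2325
→ shifted left by 1 (mod 2^14) → 01001000101010 = 4650
16327 = 11111111000111
→ XOR → 10110111101101 = 11757
0x17A5 = 01011110100101
→ AND → 00010110100101 = 1445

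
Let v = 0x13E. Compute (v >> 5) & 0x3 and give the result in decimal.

1

v = 100111110
Shift right by 5: 1001
Mask low 2 bits: 01 = 1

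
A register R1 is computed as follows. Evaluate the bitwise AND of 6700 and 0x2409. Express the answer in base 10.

6700 = 01101000101100
0x2409 = 10010000001001
AND → 00000000001000 = 8

8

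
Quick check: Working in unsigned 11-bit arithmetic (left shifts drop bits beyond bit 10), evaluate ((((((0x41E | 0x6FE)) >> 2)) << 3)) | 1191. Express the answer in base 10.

0x41E = 10000011110
0x6FE = 11011111110
→ | → 11011111110 = 1790
→ >> 2 → 00110111111 = 447
→ << 3 (mod 2^11) → 10111111000 = 1528
1191 = 10010100111
→ | → 10111111111 = 1535

1535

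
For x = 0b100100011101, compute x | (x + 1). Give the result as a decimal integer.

2335

x = 100100011101 = 2333
x + 1 = 100100011110
OR    = 100100011111 = 2335
(x | (x + 1) sets the lowest cleared bit.)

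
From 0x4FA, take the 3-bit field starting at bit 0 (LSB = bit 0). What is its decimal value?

2

v = 010011111010
Shift right by 0: 010011111010
Mask low 3 bits: 010 = 2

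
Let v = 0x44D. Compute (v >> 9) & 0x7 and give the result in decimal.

v = 0010001001101
Shift right by 9: 0010
Mask low 3 bits: 010 = 2

2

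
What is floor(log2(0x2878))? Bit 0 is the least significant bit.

13

0x2878 = 10100001111000
The topmost 1 is at position 13 (since 2^13 = 8192 ≤ 10360 < 16384).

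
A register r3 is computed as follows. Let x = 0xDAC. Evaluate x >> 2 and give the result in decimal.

875

0xDAC = 110110101100
shift right by 2 → 001101101011 = 875
(equivalently, floor(3500 / 4))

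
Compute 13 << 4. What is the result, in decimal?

208

13 = 00001101
shift left by 4 → 11010000 = 208
(equivalently, 13 × 2^4 = 13 × 16)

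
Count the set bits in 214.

214 = 11010110
Count the 1s: 1 + 1 + 1 + 1 + 1 = 5

5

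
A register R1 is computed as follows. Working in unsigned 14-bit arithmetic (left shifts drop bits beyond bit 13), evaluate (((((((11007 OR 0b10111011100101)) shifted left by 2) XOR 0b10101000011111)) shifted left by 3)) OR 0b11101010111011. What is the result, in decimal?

16315

11007 = 10101011111111
0b10111011100101 = 10111011100101
→ OR → 10111011111111 = 12031
→ shifted left by 2 (mod 2^14) → 11101111111100 = 15356
0b10101000011111 = 10101000011111
→ XOR → 01000111100011 = 4579
→ shifted left by 3 (mod 2^14) → 00111100011000 = 3864
0b11101010111011 = 11101010111011
→ OR → 11111110111011 = 16315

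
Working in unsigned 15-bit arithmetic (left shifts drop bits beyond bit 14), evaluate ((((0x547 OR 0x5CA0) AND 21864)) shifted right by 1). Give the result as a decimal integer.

10928

0x547 = 000010101000111
0x5CA0 = 101110010100000
→ OR → 101110111100111 = 24039
21864 = 101010101101000
→ AND → 101010101100000 = 21856
→ shifted right by 1 → 010101010110000 = 10928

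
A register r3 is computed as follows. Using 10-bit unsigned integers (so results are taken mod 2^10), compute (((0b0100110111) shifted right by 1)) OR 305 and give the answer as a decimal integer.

443

0b0100110111 = 0100110111
→ shifted right by 1 → 0010011011 = 155
305 = 0100110001
→ OR → 0110111011 = 443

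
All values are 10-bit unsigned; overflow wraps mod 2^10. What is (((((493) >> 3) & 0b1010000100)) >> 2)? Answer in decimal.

1

493 = 0111101101
→ >> 3 → 0000111101 = 61
0b1010000100 = 1010000100
→ & → 0000000100 = 4
→ >> 2 → 0000000001 = 1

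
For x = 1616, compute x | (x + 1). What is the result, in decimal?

x = 11001010000 = 1616
x + 1 = 11001010001
OR    = 11001010001 = 1617
(x | (x + 1) sets the lowest cleared bit.)

1617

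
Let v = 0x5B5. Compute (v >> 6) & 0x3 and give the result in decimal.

v = 10110110101
Shift right by 6: 10110
Mask low 2 bits: 10 = 2

2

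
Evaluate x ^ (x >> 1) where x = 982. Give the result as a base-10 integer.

573

x = 1111010110 = 982
x>>1 = 0111101011
XOR  = 1000111101 = 573
(x ^ (x >> 1) gives the standard binary-reflected Gray code of x.)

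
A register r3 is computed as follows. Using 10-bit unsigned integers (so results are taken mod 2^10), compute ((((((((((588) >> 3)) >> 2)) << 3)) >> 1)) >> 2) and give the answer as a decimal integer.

588 = 1001001100
→ >> 3 → 0001001001 = 73
→ >> 2 → 0000010010 = 18
→ << 3 (mod 2^10) → 0010010000 = 144
→ >> 1 → 0001001000 = 72
→ >> 2 → 0000010010 = 18

18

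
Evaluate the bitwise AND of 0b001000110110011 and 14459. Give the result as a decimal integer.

a = 01000110110011
14459 = 11100001111011
AND → 01000000110011 = 4147

4147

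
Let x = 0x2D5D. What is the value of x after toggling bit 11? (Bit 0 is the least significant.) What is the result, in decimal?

x = 0010110101011101
bit 11 is currently 1; toggle it via x ^ (1 << 11) = x ^ 2048
→ 0010010101011101 = 9565

9565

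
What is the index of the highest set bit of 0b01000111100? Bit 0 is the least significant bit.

0b01000111100 = 1000111100
The topmost 1 is at position 9 (since 2^9 = 512 ≤ 572 < 1024).

9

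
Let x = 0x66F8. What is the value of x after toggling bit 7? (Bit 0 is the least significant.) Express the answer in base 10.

26232

x = 110011011111000
bit 7 is currently 1; toggle it via x ^ (1 << 7) = x ^ 128
→ 110011001111000 = 26232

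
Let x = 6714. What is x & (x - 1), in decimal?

6712

x = 1101000111010 = 6714
x - 1 = 1101000111001
AND   = 1101000111000 = 6712
(x & (x - 1) clears the lowest set bit of x.)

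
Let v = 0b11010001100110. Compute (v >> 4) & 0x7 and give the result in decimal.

6

v = 11010001100110
Shift right by 4: 1101000110
Mask low 3 bits: 110 = 6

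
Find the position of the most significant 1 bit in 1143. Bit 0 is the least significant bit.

10

1143 = 10001110111
The topmost 1 is at position 10 (since 2^10 = 1024 ≤ 1143 < 2048).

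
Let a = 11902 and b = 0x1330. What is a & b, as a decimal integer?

11902 = 10111001111110
0x1330 = 01001100110000
AND → 00001000110000 = 560

560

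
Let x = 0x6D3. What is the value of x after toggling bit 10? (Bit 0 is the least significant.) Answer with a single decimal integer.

x = 011011010011
bit 10 is currently 1; toggle it via x ^ (1 << 10) = x ^ 1024
→ 001011010011 = 723

723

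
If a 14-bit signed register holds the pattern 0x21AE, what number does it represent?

-7762

pattern = 10000110101110 (MSB is 1 ⇒ negative)
Invert: 01111001010001, add 1 → 01111001010010 = 7762, so the value is -7762.
(Equivalently: 8622 - 2^14 = 8622 - 16384 = -7762.)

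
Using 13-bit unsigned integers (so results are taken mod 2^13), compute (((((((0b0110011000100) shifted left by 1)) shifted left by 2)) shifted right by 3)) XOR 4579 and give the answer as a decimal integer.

4391

0b0110011000100 = 0110011000100
→ shifted left by 1 (mod 2^13) → 1100110001000 = 6536
→ shifted left by 2 (mod 2^13) → 0011000100000 = 1568
→ shifted right by 3 → 0000011000100 = 196
4579 = 1000111100011
→ XOR → 1000100100111 = 4391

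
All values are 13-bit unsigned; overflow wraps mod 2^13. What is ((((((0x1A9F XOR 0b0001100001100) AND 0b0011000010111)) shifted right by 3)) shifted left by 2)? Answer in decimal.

8

0x1A9F = 1101010011111
0b0001100001100 = 0001100001100
→ XOR → 1100110010011 = 6547
0b0011000010111 = 0011000010111
→ AND → 0000000010011 = 19
→ shifted right by 3 → 0000000000010 = 2
→ shifted left by 2 (mod 2^13) → 0000000001000 = 8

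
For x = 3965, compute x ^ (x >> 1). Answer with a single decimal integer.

x = 111101111101 = 3965
x>>1 = 011110111110
XOR  = 100011000011 = 2243
(x ^ (x >> 1) gives the standard binary-reflected Gray code of x.)

2243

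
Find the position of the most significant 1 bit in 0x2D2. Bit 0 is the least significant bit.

9

0x2D2 = 1011010010
The topmost 1 is at position 9 (since 2^9 = 512 ≤ 722 < 1024).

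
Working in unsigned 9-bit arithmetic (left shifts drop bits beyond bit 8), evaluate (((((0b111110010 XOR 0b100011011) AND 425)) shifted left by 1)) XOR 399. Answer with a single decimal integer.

221

0b111110010 = 111110010
0b100011011 = 100011011
→ XOR → 011101001 = 233
425 = 110101001
→ AND → 010101001 = 169
→ shifted left by 1 (mod 2^9) → 101010010 = 338
399 = 110001111
→ XOR → 011011101 = 221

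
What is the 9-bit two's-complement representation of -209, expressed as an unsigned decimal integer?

303

209 in 9 bits: 011010001
Invert: 100101110
Add 1:  100101111 = 303
(Check: 2^9 - 209 = 512 - 209 = 303.)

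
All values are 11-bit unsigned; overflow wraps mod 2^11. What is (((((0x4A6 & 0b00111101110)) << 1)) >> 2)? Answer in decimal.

0x4A6 = 10010100110
0b00111101110 = 00111101110
→ & → 00010100110 = 166
→ << 1 (mod 2^11) → 00101001100 = 332
→ >> 2 → 00001010011 = 83

83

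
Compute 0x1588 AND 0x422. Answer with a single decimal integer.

0x1588 = 1010110001000
0x422 = 0010000100010
AND → 0010000000000 = 1024

1024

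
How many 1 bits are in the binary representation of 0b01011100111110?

n = 1011100111110
Count the 1s: 1 + 1 + 1 + 1 + 1 + 1 + 1 + 1 + 1 = 9

9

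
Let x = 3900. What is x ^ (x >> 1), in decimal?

2210

x = 111100111100 = 3900
x>>1 = 011110011110
XOR  = 100010100010 = 2210
(x ^ (x >> 1) gives the standard binary-reflected Gray code of x.)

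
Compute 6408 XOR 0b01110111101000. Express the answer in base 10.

6408 = 1100100001000
b = 1110111101000
XOR → 0010011100000 = 1248

1248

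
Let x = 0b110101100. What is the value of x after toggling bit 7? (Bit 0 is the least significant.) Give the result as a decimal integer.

300

x = 110101100
bit 7 is currently 1; toggle it via x ^ (1 << 7) = x ^ 128
→ 100101100 = 300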